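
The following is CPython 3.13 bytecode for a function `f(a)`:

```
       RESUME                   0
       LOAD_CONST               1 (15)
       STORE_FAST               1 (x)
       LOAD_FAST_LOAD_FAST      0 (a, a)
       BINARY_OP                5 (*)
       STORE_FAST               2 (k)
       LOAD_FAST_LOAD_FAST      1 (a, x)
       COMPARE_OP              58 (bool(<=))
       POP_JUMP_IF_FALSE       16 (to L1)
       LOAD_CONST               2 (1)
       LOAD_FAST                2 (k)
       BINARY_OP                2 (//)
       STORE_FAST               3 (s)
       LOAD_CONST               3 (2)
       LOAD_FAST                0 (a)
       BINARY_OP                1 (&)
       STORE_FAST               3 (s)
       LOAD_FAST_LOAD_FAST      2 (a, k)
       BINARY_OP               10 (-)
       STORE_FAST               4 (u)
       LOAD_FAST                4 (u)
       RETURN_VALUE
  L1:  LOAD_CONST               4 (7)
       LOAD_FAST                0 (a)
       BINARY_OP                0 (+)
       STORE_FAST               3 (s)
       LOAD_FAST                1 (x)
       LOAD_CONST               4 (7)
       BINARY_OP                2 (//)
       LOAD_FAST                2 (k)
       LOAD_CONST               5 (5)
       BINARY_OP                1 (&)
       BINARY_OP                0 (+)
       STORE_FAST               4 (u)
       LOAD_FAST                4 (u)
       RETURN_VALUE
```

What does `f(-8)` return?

LOAD_CONST → push 15. Stack: [15]
STORE_FAST x → x=15. Stack: []
LOAD_FAST_LOAD_FAST a,a → push -8,-8. Stack: [-8, -8]
BINARY_OP * → -8 * -8 = 64. Stack: [64]
STORE_FAST k → k=64. Stack: []
LOAD_FAST_LOAD_FAST a,x → push -8,15. Stack: [-8, 15]
COMPARE_OP bool(<=) → -8 vs 15 = True. Stack: [True]
POP_JUMP_IF_FALSE → pop True; no jump. Stack: []
LOAD_CONST → push 1. Stack: [1]
LOAD_FAST k → push 64. Stack: [1, 64]
BINARY_OP // → 1 // 64 = 0. Stack: [0]
STORE_FAST s → s=0. Stack: []
LOAD_CONST → push 2. Stack: [2]
LOAD_FAST a → push -8. Stack: [2, -8]
BINARY_OP & → 2 & -8 = 0. Stack: [0]
STORE_FAST s → s=0. Stack: []
LOAD_FAST_LOAD_FAST a,k → push -8,64. Stack: [-8, 64]
BINARY_OP - → -8 - 64 = -72. Stack: [-72]
STORE_FAST u → u=-72. Stack: []
LOAD_FAST u → push -72. Stack: [-72]
RETURN_VALUE → return -72.

-72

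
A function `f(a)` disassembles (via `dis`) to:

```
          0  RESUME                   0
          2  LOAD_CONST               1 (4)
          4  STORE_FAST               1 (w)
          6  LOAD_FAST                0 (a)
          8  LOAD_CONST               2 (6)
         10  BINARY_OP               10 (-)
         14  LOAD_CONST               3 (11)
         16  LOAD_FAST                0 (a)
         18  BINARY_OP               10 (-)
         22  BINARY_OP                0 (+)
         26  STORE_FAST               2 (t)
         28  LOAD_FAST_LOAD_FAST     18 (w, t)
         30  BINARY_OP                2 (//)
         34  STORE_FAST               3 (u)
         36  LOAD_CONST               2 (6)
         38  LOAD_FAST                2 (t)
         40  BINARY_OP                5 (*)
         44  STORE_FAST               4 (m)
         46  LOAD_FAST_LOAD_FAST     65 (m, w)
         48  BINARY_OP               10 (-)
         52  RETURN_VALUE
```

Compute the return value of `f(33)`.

LOAD_CONST → push 4. Stack: [4]
STORE_FAST w → w=4. Stack: []
LOAD_FAST a → push 33. Stack: [33]
LOAD_CONST → push 6. Stack: [33, 6]
BINARY_OP - → 33 - 6 = 27. Stack: [27]
LOAD_CONST → push 11. Stack: [27, 11]
LOAD_FAST a → push 33. Stack: [27, 11, 33]
BINARY_OP - → 11 - 33 = -22. Stack: [27, -22]
BINARY_OP + → 27 + -22 = 5. Stack: [5]
STORE_FAST t → t=5. Stack: []
LOAD_FAST_LOAD_FAST w,t → push 4,5. Stack: [4, 5]
BINARY_OP // → 4 // 5 = 0. Stack: [0]
STORE_FAST u → u=0. Stack: []
LOAD_CONST → push 6. Stack: [6]
LOAD_FAST t → push 5. Stack: [6, 5]
BINARY_OP * → 6 * 5 = 30. Stack: [30]
STORE_FAST m → m=30. Stack: []
LOAD_FAST_LOAD_FAST m,w → push 30,4. Stack: [30, 4]
BINARY_OP - → 30 - 4 = 26. Stack: [26]
RETURN_VALUE → return 26.

26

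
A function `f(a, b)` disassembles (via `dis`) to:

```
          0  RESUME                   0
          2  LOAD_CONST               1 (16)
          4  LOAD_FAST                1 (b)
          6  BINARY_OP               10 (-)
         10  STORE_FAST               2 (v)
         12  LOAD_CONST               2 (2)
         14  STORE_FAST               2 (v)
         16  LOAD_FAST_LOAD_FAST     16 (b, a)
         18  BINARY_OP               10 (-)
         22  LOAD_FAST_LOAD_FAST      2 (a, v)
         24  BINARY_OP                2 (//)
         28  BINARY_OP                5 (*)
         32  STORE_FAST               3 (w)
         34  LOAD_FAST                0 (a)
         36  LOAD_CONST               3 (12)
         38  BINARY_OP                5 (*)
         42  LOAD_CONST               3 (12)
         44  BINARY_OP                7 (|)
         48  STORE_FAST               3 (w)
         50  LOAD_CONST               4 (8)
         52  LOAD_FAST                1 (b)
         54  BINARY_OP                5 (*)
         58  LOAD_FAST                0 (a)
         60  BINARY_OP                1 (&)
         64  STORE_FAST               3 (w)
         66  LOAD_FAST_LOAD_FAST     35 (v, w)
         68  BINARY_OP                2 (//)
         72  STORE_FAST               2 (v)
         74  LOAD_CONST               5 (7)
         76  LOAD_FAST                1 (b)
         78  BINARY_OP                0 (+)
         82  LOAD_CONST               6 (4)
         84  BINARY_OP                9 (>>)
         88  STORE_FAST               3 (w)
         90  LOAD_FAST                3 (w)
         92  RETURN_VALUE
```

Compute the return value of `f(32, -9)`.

-1

LOAD_CONST → push 16. Stack: [16]
LOAD_FAST b → push -9. Stack: [16, -9]
BINARY_OP - → 16 - -9 = 25. Stack: [25]
STORE_FAST v → v=25. Stack: []
LOAD_CONST → push 2. Stack: [2]
STORE_FAST v → v=2. Stack: []
LOAD_FAST_LOAD_FAST b,a → push -9,32. Stack: [-9, 32]
BINARY_OP - → -9 - 32 = -41. Stack: [-41]
LOAD_FAST_LOAD_FAST a,v → push 32,2. Stack: [-41, 32, 2]
BINARY_OP // → 32 // 2 = 16. Stack: [-41, 16]
BINARY_OP * → -41 * 16 = -656. Stack: [-656]
STORE_FAST w → w=-656. Stack: []
LOAD_FAST a → push 32. Stack: [32]
LOAD_CONST → push 12. Stack: [32, 12]
BINARY_OP * → 32 * 12 = 384. Stack: [384]
LOAD_CONST → push 12. Stack: [384, 12]
BINARY_OP | → 384 | 12 = 396. Stack: [396]
STORE_FAST w → w=396. Stack: []
LOAD_CONST → push 8. Stack: [8]
LOAD_FAST b → push -9. Stack: [8, -9]
BINARY_OP * → 8 * -9 = -72. Stack: [-72]
LOAD_FAST a → push 32. Stack: [-72, 32]
BINARY_OP & → -72 & 32 = 32. Stack: [32]
STORE_FAST w → w=32. Stack: []
LOAD_FAST_LOAD_FAST v,w → push 2,32. Stack: [2, 32]
BINARY_OP // → 2 // 32 = 0. Stack: [0]
STORE_FAST v → v=0. Stack: []
LOAD_CONST → push 7. Stack: [7]
LOAD_FAST b → push -9. Stack: [7, -9]
BINARY_OP + → 7 + -9 = -2. Stack: [-2]
LOAD_CONST → push 4. Stack: [-2, 4]
BINARY_OP >> → -2 >> 4 = -1. Stack: [-1]
STORE_FAST w → w=-1. Stack: []
LOAD_FAST w → push -1. Stack: [-1]
RETURN_VALUE → return -1.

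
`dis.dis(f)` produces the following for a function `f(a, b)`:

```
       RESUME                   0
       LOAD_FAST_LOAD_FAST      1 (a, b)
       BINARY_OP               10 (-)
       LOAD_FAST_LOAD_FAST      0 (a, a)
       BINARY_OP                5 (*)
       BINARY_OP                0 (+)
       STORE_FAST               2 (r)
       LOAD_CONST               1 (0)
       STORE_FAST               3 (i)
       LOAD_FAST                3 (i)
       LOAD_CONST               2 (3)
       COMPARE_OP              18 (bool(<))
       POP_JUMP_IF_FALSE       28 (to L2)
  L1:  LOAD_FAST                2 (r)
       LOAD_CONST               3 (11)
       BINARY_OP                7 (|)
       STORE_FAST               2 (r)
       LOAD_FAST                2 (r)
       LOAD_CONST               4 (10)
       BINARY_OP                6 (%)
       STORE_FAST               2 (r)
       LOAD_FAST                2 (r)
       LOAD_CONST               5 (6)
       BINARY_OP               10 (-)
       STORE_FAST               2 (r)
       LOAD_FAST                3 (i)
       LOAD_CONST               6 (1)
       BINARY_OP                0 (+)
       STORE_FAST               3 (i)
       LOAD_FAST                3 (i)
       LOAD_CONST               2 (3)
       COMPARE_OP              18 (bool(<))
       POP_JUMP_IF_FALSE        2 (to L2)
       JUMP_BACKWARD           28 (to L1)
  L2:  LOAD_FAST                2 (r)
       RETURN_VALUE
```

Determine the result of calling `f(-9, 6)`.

-5

LOAD_FAST_LOAD_FAST a,b → push -9,6
BINARY_OP - → -9 - 6 = -15
LOAD_FAST_LOAD_FAST a,a → push -9,-9
BINARY_OP * → -9 * -9 = 81
BINARY_OP + → -15 + 81 = 66
STORE_FAST r → r=66
LOAD_CONST → push 0
STORE_FAST i → i=0
LOAD_FAST i → push 0
LOAD_CONST → push 3
COMPARE_OP bool(<) → 0 vs 3 = True
POP_JUMP_IF_FALSE → pop True; no jump
LOAD_FAST r → push 66
LOAD_CONST → push 11
BINARY_OP | → 66 | 11 = 75
STORE_FAST r → r=75
LOAD_FAST r → push 75
LOAD_CONST → push 10
BINARY_OP % → 75 % 10 = 5
STORE_FAST r → r=5
LOAD_FAST r → push 5
LOAD_CONST → push 6
BINARY_OP - → 5 - 6 = -1
STORE_FAST r → r=-1
LOAD_FAST i → push 0
LOAD_CONST → push 1
BINARY_OP + → 0 + 1 = 1
STORE_FAST i → i=1
LOAD_FAST i → push 1
LOAD_CONST → push 3
COMPARE_OP bool(<) → 1 vs 3 = True
POP_JUMP_IF_FALSE → pop True; no jump
LOAD_FAST r → push -1
LOAD_CONST → push 11
BINARY_OP | → -1 | 11 = -1
STORE_FAST r → r=-1
LOAD_FAST r → push -1
LOAD_CONST → push 10
BINARY_OP % → -1 % 10 = 9
STORE_FAST r → r=9
LOAD_FAST r → push 9
LOAD_CONST → push 6
BINARY_OP - → 9 - 6 = 3
STORE_FAST r → r=3
LOAD_FAST i → push 1
LOAD_CONST → push 1
BINARY_OP + → 1 + 1 = 2
STORE_FAST i → i=2
LOAD_FAST i → push 2
LOAD_CONST → push 3
COMPARE_OP bool(<) → 2 vs 3 = True
POP_JUMP_IF_FALSE → pop True; no jump
LOAD_FAST r → push 3
LOAD_CONST → push 11
BINARY_OP | → 3 | 11 = 11
STORE_FAST r → r=11
LOAD_FAST r → push 11
LOAD_CONST → push 10
BINARY_OP % → 11 % 10 = 1
STORE_FAST r → r=1
LOAD_FAST r → push 1
LOAD_CONST → push 6
BINARY_OP - → 1 - 6 = -5
STORE_FAST r → r=-5
LOAD_FAST i → push 2
LOAD_CONST → push 1
BINARY_OP + → 2 + 1 = 3
STORE_FAST i → i=3
LOAD_FAST i → push 3
LOAD_CONST → push 3
COMPARE_OP bool(<) → 3 vs 3 = False
POP_JUMP_IF_FALSE → pop False; jump
LOAD_FAST r → push -5
RETURN_VALUE → return -5.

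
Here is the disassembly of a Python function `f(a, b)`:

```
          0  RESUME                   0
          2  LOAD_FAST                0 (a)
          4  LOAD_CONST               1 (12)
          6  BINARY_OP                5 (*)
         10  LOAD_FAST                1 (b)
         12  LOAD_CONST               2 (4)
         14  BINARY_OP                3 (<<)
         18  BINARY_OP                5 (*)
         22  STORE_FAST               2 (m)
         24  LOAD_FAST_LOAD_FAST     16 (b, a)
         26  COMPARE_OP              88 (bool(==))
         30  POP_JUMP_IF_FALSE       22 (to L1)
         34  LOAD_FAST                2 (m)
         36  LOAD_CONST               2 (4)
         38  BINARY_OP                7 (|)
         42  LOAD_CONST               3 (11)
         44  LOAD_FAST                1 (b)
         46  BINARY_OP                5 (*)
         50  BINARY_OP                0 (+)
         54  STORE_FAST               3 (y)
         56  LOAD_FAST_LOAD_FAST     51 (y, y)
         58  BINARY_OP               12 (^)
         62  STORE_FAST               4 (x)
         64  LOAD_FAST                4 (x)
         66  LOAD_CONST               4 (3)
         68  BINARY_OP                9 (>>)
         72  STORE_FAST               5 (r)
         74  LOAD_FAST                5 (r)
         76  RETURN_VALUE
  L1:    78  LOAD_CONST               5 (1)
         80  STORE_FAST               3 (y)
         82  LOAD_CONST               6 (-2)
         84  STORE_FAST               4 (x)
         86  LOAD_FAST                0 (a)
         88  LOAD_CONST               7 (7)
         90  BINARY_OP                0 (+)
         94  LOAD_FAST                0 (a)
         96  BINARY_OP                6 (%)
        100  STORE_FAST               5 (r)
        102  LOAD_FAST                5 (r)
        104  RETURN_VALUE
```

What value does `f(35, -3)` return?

7

LOAD_FAST a → push 35. Stack: [35]
LOAD_CONST → push 12. Stack: [35, 12]
BINARY_OP * → 35 * 12 = 420. Stack: [420]
LOAD_FAST b → push -3. Stack: [420, -3]
LOAD_CONST → push 4. Stack: [420, -3, 4]
BINARY_OP << → -3 << 4 = -48. Stack: [420, -48]
BINARY_OP * → 420 * -48 = -20160. Stack: [-20160]
STORE_FAST m → m=-20160. Stack: []
LOAD_FAST_LOAD_FAST b,a → push -3,35. Stack: [-3, 35]
COMPARE_OP bool(==) → -3 vs 35 = False. Stack: [False]
POP_JUMP_IF_FALSE → pop False; jump. Stack: []
LOAD_CONST → push 1. Stack: [1]
STORE_FAST y → y=1. Stack: []
LOAD_CONST → push -2. Stack: [-2]
STORE_FAST x → x=-2. Stack: []
LOAD_FAST a → push 35. Stack: [35]
LOAD_CONST → push 7. Stack: [35, 7]
BINARY_OP + → 35 + 7 = 42. Stack: [42]
LOAD_FAST a → push 35. Stack: [42, 35]
BINARY_OP % → 42 % 35 = 7. Stack: [7]
STORE_FAST r → r=7. Stack: []
LOAD_FAST r → push 7. Stack: [7]
RETURN_VALUE → return 7.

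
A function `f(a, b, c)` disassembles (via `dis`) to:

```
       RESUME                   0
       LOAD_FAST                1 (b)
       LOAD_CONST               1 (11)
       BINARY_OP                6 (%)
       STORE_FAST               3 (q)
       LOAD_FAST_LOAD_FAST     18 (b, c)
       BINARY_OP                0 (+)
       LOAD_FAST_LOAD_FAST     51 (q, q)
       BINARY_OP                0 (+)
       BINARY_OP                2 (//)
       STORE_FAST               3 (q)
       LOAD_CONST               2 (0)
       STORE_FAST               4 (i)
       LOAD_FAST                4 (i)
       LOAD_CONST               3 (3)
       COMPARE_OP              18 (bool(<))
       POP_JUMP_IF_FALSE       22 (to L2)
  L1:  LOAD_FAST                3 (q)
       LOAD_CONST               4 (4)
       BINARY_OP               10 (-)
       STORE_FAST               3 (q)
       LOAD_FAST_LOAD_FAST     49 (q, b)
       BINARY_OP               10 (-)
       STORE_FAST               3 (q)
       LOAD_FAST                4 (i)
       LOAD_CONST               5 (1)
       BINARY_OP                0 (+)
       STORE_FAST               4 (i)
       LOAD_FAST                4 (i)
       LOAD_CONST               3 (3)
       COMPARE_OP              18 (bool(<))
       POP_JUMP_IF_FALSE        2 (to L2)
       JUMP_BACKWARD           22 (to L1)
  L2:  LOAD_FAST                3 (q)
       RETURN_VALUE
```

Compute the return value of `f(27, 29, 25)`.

-96

LOAD_FAST b → push 29. Stack: [29]
LOAD_CONST → push 11. Stack: [29, 11]
BINARY_OP % → 29 % 11 = 7. Stack: [7]
STORE_FAST q → q=7. Stack: []
LOAD_FAST_LOAD_FAST b,c → push 29,25. Stack: [29, 25]
BINARY_OP + → 29 + 25 = 54. Stack: [54]
LOAD_FAST_LOAD_FAST q,q → push 7,7. Stack: [54, 7, 7]
BINARY_OP + → 7 + 7 = 14. Stack: [54, 14]
BINARY_OP // → 54 // 14 = 3. Stack: [3]
STORE_FAST q → q=3. Stack: []
LOAD_CONST → push 0. Stack: [0]
STORE_FAST i → i=0. Stack: []
LOAD_FAST i → push 0. Stack: [0]
LOAD_CONST → push 3. Stack: [0, 3]
COMPARE_OP bool(<) → 0 vs 3 = True. Stack: [True]
POP_JUMP_IF_FALSE → pop True; no jump. Stack: []
LOAD_FAST q → push 3. Stack: [3]
LOAD_CONST → push 4. Stack: [3, 4]
BINARY_OP - → 3 - 4 = -1. Stack: [-1]
STORE_FAST q → q=-1. Stack: []
LOAD_FAST_LOAD_FAST q,b → push -1,29. Stack: [-1, 29]
BINARY_OP - → -1 - 29 = -30. Stack: [-30]
STORE_FAST q → q=-30. Stack: []
LOAD_FAST i → push 0. Stack: [0]
LOAD_CONST → push 1. Stack: [0, 1]
BINARY_OP + → 0 + 1 = 1. Stack: [1]
STORE_FAST i → i=1. Stack: []
LOAD_FAST i → push 1. Stack: [1]
LOAD_CONST → push 3. Stack: [1, 3]
COMPARE_OP bool(<) → 1 vs 3 = True. Stack: [True]
POP_JUMP_IF_FALSE → pop True; no jump. Stack: []
LOAD_FAST q → push -30. Stack: [-30]
LOAD_CONST → push 4. Stack: [-30, 4]
BINARY_OP - → -30 - 4 = -34. Stack: [-34]
STORE_FAST q → q=-34. Stack: []
LOAD_FAST_LOAD_FAST q,b → push -34,29. Stack: [-34, 29]
BINARY_OP - → -34 - 29 = -63. Stack: [-63]
STORE_FAST q → q=-63. Stack: []
LOAD_FAST i → push 1. Stack: [1]
LOAD_CONST → push 1. Stack: [1, 1]
BINARY_OP + → 1 + 1 = 2. Stack: [2]
STORE_FAST i → i=2. Stack: []
LOAD_FAST i → push 2. Stack: [2]
LOAD_CONST → push 3. Stack: [2, 3]
COMPARE_OP bool(<) → 2 vs 3 = True. Stack: [True]
POP_JUMP_IF_FALSE → pop True; no jump. Stack: []
LOAD_FAST q → push -63. Stack: [-63]
LOAD_CONST → push 4. Stack: [-63, 4]
BINARY_OP - → -63 - 4 = -67. Stack: [-67]
STORE_FAST q → q=-67. Stack: []
LOAD_FAST_LOAD_FAST q,b → push -67,29. Stack: [-67, 29]
BINARY_OP - → -67 - 29 = -96. Stack: [-96]
STORE_FAST q → q=-96. Stack: []
LOAD_FAST i → push 2. Stack: [2]
LOAD_CONST → push 1. Stack: [2, 1]
BINARY_OP + → 2 + 1 = 3. Stack: [3]
STORE_FAST i → i=3. Stack: []
LOAD_FAST i → push 3. Stack: [3]
LOAD_CONST → push 3. Stack: [3, 3]
COMPARE_OP bool(<) → 3 vs 3 = False. Stack: [False]
POP_JUMP_IF_FALSE → pop False; jump. Stack: []
LOAD_FAST q → push -96. Stack: [-96]
RETURN_VALUE → return -96.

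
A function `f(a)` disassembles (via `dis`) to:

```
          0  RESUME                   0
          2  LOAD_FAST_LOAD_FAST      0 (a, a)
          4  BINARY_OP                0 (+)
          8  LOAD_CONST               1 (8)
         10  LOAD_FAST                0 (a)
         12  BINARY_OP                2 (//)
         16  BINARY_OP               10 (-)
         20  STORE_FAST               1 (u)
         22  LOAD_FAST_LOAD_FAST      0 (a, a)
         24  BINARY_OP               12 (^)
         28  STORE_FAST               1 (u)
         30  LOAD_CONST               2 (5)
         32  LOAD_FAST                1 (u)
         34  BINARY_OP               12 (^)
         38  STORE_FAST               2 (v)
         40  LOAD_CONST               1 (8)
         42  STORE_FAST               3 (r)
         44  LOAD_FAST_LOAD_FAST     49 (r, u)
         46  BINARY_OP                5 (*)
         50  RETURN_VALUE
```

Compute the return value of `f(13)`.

0

LOAD_FAST_LOAD_FAST a,a → push 13,13. Stack: [13, 13]
BINARY_OP + → 13 + 13 = 26. Stack: [26]
LOAD_CONST → push 8. Stack: [26, 8]
LOAD_FAST a → push 13. Stack: [26, 8, 13]
BINARY_OP // → 8 // 13 = 0. Stack: [26, 0]
BINARY_OP - → 26 - 0 = 26. Stack: [26]
STORE_FAST u → u=26. Stack: []
LOAD_FAST_LOAD_FAST a,a → push 13,13. Stack: [13, 13]
BINARY_OP ^ → 13 ^ 13 = 0. Stack: [0]
STORE_FAST u → u=0. Stack: []
LOAD_CONST → push 5. Stack: [5]
LOAD_FAST u → push 0. Stack: [5, 0]
BINARY_OP ^ → 5 ^ 0 = 5. Stack: [5]
STORE_FAST v → v=5. Stack: []
LOAD_CONST → push 8. Stack: [8]
STORE_FAST r → r=8. Stack: []
LOAD_FAST_LOAD_FAST r,u → push 8,0. Stack: [8, 0]
BINARY_OP * → 8 * 0 = 0. Stack: [0]
RETURN_VALUE → return 0.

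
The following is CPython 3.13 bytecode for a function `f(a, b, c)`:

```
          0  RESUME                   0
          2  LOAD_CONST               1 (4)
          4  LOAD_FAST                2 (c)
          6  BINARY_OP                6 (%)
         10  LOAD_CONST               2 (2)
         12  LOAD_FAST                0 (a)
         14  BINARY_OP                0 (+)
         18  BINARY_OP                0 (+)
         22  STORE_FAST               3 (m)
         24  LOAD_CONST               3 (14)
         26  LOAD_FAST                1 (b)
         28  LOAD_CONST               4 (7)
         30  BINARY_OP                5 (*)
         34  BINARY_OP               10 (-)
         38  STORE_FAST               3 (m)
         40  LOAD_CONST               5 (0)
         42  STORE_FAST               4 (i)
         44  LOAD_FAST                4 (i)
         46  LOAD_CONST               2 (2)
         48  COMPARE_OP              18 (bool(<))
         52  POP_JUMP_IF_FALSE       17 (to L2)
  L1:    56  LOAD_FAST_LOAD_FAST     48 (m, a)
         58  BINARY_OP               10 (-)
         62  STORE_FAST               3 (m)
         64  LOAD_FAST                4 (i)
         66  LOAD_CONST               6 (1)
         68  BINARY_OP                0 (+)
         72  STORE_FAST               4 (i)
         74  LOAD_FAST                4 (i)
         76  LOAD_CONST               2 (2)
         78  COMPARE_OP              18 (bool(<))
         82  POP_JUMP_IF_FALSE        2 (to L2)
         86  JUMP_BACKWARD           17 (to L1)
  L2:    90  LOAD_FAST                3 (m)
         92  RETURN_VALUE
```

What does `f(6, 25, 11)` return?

LOAD_CONST → push 4. Stack: [4]
LOAD_FAST c → push 11. Stack: [4, 11]
BINARY_OP % → 4 % 11 = 4. Stack: [4]
LOAD_CONST → push 2. Stack: [4, 2]
LOAD_FAST a → push 6. Stack: [4, 2, 6]
BINARY_OP + → 2 + 6 = 8. Stack: [4, 8]
BINARY_OP + → 4 + 8 = 12. Stack: [12]
STORE_FAST m → m=12. Stack: []
LOAD_CONST → push 14. Stack: [14]
LOAD_FAST b → push 25. Stack: [14, 25]
LOAD_CONST → push 7. Stack: [14, 25, 7]
BINARY_OP * → 25 * 7 = 175. Stack: [14, 175]
BINARY_OP - → 14 - 175 = -161. Stack: [-161]
STORE_FAST m → m=-161. Stack: []
LOAD_CONST → push 0. Stack: [0]
STORE_FAST i → i=0. Stack: []
LOAD_FAST i → push 0. Stack: [0]
LOAD_CONST → push 2. Stack: [0, 2]
COMPARE_OP bool(<) → 0 vs 2 = True. Stack: [True]
POP_JUMP_IF_FALSE → pop True; no jump. Stack: []
LOAD_FAST_LOAD_FAST m,a → push -161,6. Stack: [-161, 6]
BINARY_OP - → -161 - 6 = -167. Stack: [-167]
STORE_FAST m → m=-167. Stack: []
LOAD_FAST i → push 0. Stack: [0]
LOAD_CONST → push 1. Stack: [0, 1]
BINARY_OP + → 0 + 1 = 1. Stack: [1]
STORE_FAST i → i=1. Stack: []
LOAD_FAST i → push 1. Stack: [1]
LOAD_CONST → push 2. Stack: [1, 2]
COMPARE_OP bool(<) → 1 vs 2 = True. Stack: [True]
POP_JUMP_IF_FALSE → pop True; no jump. Stack: []
LOAD_FAST_LOAD_FAST m,a → push -167,6. Stack: [-167, 6]
BINARY_OP - → -167 - 6 = -173. Stack: [-173]
STORE_FAST m → m=-173. Stack: []
LOAD_FAST i → push 1. Stack: [1]
LOAD_CONST → push 1. Stack: [1, 1]
BINARY_OP + → 1 + 1 = 2. Stack: [2]
STORE_FAST i → i=2. Stack: []
LOAD_FAST i → push 2. Stack: [2]
LOAD_CONST → push 2. Stack: [2, 2]
COMPARE_OP bool(<) → 2 vs 2 = False. Stack: [False]
POP_JUMP_IF_FALSE → pop False; jump. Stack: []
LOAD_FAST m → push -173. Stack: [-173]
RETURN_VALUE → return -173.

-173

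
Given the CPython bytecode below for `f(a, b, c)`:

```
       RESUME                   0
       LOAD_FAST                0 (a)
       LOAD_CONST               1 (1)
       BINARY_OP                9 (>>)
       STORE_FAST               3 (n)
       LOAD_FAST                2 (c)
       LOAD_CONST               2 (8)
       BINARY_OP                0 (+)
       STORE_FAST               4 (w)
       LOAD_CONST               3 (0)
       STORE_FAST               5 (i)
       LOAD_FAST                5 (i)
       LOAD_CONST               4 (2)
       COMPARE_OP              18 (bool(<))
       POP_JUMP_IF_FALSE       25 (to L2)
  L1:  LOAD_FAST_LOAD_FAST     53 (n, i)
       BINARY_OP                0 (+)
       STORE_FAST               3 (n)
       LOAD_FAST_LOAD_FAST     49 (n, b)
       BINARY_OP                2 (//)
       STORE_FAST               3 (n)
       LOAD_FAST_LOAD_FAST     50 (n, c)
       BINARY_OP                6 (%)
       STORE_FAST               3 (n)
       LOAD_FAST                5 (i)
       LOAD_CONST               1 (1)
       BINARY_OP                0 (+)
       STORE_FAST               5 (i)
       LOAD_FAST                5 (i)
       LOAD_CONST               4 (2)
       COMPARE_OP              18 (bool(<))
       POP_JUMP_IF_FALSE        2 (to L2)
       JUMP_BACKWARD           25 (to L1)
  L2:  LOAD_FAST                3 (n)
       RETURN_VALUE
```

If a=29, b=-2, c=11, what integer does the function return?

8

LOAD_FAST a → push 29. Stack: [29]
LOAD_CONST → push 1. Stack: [29, 1]
BINARY_OP >> → 29 >> 1 = 14. Stack: [14]
STORE_FAST n → n=14. Stack: []
LOAD_FAST c → push 11. Stack: [11]
LOAD_CONST → push 8. Stack: [11, 8]
BINARY_OP + → 11 + 8 = 19. Stack: [19]
STORE_FAST w → w=19. Stack: []
LOAD_CONST → push 0. Stack: [0]
STORE_FAST i → i=0. Stack: []
LOAD_FAST i → push 0. Stack: [0]
LOAD_CONST → push 2. Stack: [0, 2]
COMPARE_OP bool(<) → 0 vs 2 = True. Stack: [True]
POP_JUMP_IF_FALSE → pop True; no jump. Stack: []
LOAD_FAST_LOAD_FAST n,i → push 14,0. Stack: [14, 0]
BINARY_OP + → 14 + 0 = 14. Stack: [14]
STORE_FAST n → n=14. Stack: []
LOAD_FAST_LOAD_FAST n,b → push 14,-2. Stack: [14, -2]
BINARY_OP // → 14 // -2 = -7. Stack: [-7]
STORE_FAST n → n=-7. Stack: []
LOAD_FAST_LOAD_FAST n,c → push -7,11. Stack: [-7, 11]
BINARY_OP % → -7 % 11 = 4. Stack: [4]
STORE_FAST n → n=4. Stack: []
LOAD_FAST i → push 0. Stack: [0]
LOAD_CONST → push 1. Stack: [0, 1]
BINARY_OP + → 0 + 1 = 1. Stack: [1]
STORE_FAST i → i=1. Stack: []
LOAD_FAST i → push 1. Stack: [1]
LOAD_CONST → push 2. Stack: [1, 2]
COMPARE_OP bool(<) → 1 vs 2 = True. Stack: [True]
POP_JUMP_IF_FALSE → pop True; no jump. Stack: []
LOAD_FAST_LOAD_FAST n,i → push 4,1. Stack: [4, 1]
BINARY_OP + → 4 + 1 = 5. Stack: [5]
STORE_FAST n → n=5. Stack: []
LOAD_FAST_LOAD_FAST n,b → push 5,-2. Stack: [5, -2]
BINARY_OP // → 5 // -2 = -3. Stack: [-3]
STORE_FAST n → n=-3. Stack: []
LOAD_FAST_LOAD_FAST n,c → push -3,11. Stack: [-3, 11]
BINARY_OP % → -3 % 11 = 8. Stack: [8]
STORE_FAST n → n=8. Stack: []
LOAD_FAST i → push 1. Stack: [1]
LOAD_CONST → push 1. Stack: [1, 1]
BINARY_OP + → 1 + 1 = 2. Stack: [2]
STORE_FAST i → i=2. Stack: []
LOAD_FAST i → push 2. Stack: [2]
LOAD_CONST → push 2. Stack: [2, 2]
COMPARE_OP bool(<) → 2 vs 2 = False. Stack: [False]
POP_JUMP_IF_FALSE → pop False; jump. Stack: []
LOAD_FAST n → push 8. Stack: [8]
RETURN_VALUE → return 8.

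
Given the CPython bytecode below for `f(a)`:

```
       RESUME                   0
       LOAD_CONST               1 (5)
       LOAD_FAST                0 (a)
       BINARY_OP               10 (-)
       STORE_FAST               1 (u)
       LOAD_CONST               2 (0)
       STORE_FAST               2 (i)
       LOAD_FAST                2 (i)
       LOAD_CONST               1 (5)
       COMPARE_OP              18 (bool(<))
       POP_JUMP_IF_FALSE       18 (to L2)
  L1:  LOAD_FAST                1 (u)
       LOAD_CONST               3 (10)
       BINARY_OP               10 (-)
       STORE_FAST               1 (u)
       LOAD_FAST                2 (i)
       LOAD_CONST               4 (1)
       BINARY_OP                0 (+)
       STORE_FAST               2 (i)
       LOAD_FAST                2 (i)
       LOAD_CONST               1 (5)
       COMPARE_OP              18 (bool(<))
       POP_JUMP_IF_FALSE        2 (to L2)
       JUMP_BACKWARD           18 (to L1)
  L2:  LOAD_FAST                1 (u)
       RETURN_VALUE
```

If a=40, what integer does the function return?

LOAD_CONST → push 5
LOAD_FAST a → push 40
BINARY_OP - → 5 - 40 = -35
STORE_FAST u → u=-35
LOAD_CONST → push 0
STORE_FAST i → i=0
LOAD_FAST i → push 0
LOAD_CONST → push 5
COMPARE_OP bool(<) → 0 vs 5 = True
POP_JUMP_IF_FALSE → pop True; no jump
LOAD_FAST u → push -35
LOAD_CONST → push 10
BINARY_OP - → -35 - 10 = -45
STORE_FAST u → u=-45
LOAD_FAST i → push 0
LOAD_CONST → push 1
BINARY_OP + → 0 + 1 = 1
STORE_FAST i → i=1
LOAD_FAST i → push 1
LOAD_CONST → push 5
COMPARE_OP bool(<) → 1 vs 5 = True
POP_JUMP_IF_FALSE → pop True; no jump
LOAD_FAST u → push -45
LOAD_CONST → push 10
BINARY_OP - → -45 - 10 = -55
STORE_FAST u → u=-55
LOAD_FAST i → push 1
LOAD_CONST → push 1
BINARY_OP + → 1 + 1 = 2
STORE_FAST i → i=2
LOAD_FAST i → push 2
LOAD_CONST → push 5
COMPARE_OP bool(<) → 2 vs 5 = True
POP_JUMP_IF_FALSE → pop True; no jump
LOAD_FAST u → push -55
LOAD_CONST → push 10
BINARY_OP - → -55 - 10 = -65
STORE_FAST u → u=-65
LOAD_FAST i → push 2
LOAD_CONST → push 1
BINARY_OP + → 2 + 1 = 3
STORE_FAST i → i=3
LOAD_FAST i → push 3
LOAD_CONST → push 5
COMPARE_OP bool(<) → 3 vs 5 = True
POP_JUMP_IF_FALSE → pop True; no jump
LOAD_FAST u → push -65
LOAD_CONST → push 10
BINARY_OP - → -65 - 10 = -75
STORE_FAST u → u=-75
LOAD_FAST i → push 3
LOAD_CONST → push 1
BINARY_OP + → 3 + 1 = 4
STORE_FAST i → i=4
LOAD_FAST i → push 4
LOAD_CONST → push 5
COMPARE_OP bool(<) → 4 vs 5 = True
POP_JUMP_IF_FALSE → pop True; no jump
LOAD_FAST u → push -75
LOAD_CONST → push 10
BINARY_OP - → -75 - 10 = -85
STORE_FAST u → u=-85
LOAD_FAST i → push 4
LOAD_CONST → push 1
BINARY_OP + → 4 + 1 = 5
STORE_FAST i → i=5
LOAD_FAST i → push 5
LOAD_CONST → push 5
COMPARE_OP bool(<) → 5 vs 5 = False
POP_JUMP_IF_FALSE → pop False; jump
LOAD_FAST u → push -85
RETURN_VALUE → return -85.

-85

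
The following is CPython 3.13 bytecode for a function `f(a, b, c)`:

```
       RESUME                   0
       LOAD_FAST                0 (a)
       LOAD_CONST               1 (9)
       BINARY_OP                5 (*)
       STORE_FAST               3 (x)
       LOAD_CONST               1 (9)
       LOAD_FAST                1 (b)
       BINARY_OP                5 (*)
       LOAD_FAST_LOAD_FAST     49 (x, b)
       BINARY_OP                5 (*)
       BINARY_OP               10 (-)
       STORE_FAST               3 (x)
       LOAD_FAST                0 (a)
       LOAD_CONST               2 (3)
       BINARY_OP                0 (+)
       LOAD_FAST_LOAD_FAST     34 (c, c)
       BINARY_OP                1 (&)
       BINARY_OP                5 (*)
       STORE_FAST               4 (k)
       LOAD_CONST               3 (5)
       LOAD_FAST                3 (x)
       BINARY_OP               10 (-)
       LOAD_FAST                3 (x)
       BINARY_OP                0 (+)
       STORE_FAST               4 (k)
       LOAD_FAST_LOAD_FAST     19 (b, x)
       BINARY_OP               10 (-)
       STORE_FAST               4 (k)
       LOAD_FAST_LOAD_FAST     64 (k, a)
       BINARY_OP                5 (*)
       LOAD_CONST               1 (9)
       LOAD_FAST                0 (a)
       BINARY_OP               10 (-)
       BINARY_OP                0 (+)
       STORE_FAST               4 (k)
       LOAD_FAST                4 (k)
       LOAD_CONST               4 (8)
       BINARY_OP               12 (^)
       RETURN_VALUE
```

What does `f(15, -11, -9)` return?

LOAD_FAST a → push 15. Stack: [15]
LOAD_CONST → push 9. Stack: [15, 9]
BINARY_OP * → 15 * 9 = 135. Stack: [135]
STORE_FAST x → x=135. Stack: []
LOAD_CONST → push 9. Stack: [9]
LOAD_FAST b → push -11. Stack: [9, -11]
BINARY_OP * → 9 * -11 = -99. Stack: [-99]
LOAD_FAST_LOAD_FAST x,b → push 135,-11. Stack: [-99, 135, -11]
BINARY_OP * → 135 * -11 = -1485. Stack: [-99, -1485]
BINARY_OP - → -99 - -1485 = 1386. Stack: [1386]
STORE_FAST x → x=1386. Stack: []
LOAD_FAST a → push 15. Stack: [15]
LOAD_CONST → push 3. Stack: [15, 3]
BINARY_OP + → 15 + 3 = 18. Stack: [18]
LOAD_FAST_LOAD_FAST c,c → push -9,-9. Stack: [18, -9, -9]
BINARY_OP & → -9 & -9 = -9. Stack: [18, -9]
BINARY_OP * → 18 * -9 = -162. Stack: [-162]
STORE_FAST k → k=-162. Stack: []
LOAD_CONST → push 5. Stack: [5]
LOAD_FAST x → push 1386. Stack: [5, 1386]
BINARY_OP - → 5 - 1386 = -1381. Stack: [-1381]
LOAD_FAST x → push 1386. Stack: [-1381, 1386]
BINARY_OP + → -1381 + 1386 = 5. Stack: [5]
STORE_FAST k → k=5. Stack: []
LOAD_FAST_LOAD_FAST b,x → push -11,1386. Stack: [-11, 1386]
BINARY_OP - → -11 - 1386 = -1397. Stack: [-1397]
STORE_FAST k → k=-1397. Stack: []
LOAD_FAST_LOAD_FAST k,a → push -1397,15. Stack: [-1397, 15]
BINARY_OP * → -1397 * 15 = -20955. Stack: [-20955]
LOAD_CONST → push 9. Stack: [-20955, 9]
LOAD_FAST a → push 15. Stack: [-20955, 9, 15]
BINARY_OP - → 9 - 15 = -6. Stack: [-20955, -6]
BINARY_OP + → -20955 + -6 = -20961. Stack: [-20961]
STORE_FAST k → k=-20961. Stack: []
LOAD_FAST k → push -20961. Stack: [-20961]
LOAD_CONST → push 8. Stack: [-20961, 8]
BINARY_OP ^ → -20961 ^ 8 = -20969. Stack: [-20969]
RETURN_VALUE → return -20969.

-20969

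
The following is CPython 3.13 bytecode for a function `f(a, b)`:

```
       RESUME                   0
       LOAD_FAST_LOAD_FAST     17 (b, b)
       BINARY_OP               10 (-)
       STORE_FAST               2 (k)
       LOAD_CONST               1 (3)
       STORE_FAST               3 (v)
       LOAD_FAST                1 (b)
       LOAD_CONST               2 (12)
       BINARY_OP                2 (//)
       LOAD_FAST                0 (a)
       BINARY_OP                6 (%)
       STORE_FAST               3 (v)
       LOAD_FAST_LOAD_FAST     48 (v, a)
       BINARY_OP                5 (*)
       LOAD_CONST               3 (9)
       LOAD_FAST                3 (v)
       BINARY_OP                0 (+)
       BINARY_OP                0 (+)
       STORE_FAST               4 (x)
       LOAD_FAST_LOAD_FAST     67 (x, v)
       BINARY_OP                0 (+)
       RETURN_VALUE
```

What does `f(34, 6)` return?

9

LOAD_FAST_LOAD_FAST b,b → push 6,6. Stack: [6, 6]
BINARY_OP - → 6 - 6 = 0. Stack: [0]
STORE_FAST k → k=0. Stack: []
LOAD_CONST → push 3. Stack: [3]
STORE_FAST v → v=3. Stack: []
LOAD_FAST b → push 6. Stack: [6]
LOAD_CONST → push 12. Stack: [6, 12]
BINARY_OP // → 6 // 12 = 0. Stack: [0]
LOAD_FAST a → push 34. Stack: [0, 34]
BINARY_OP % → 0 % 34 = 0. Stack: [0]
STORE_FAST v → v=0. Stack: []
LOAD_FAST_LOAD_FAST v,a → push 0,34. Stack: [0, 34]
BINARY_OP * → 0 * 34 = 0. Stack: [0]
LOAD_CONST → push 9. Stack: [0, 9]
LOAD_FAST v → push 0. Stack: [0, 9, 0]
BINARY_OP + → 9 + 0 = 9. Stack: [0, 9]
BINARY_OP + → 0 + 9 = 9. Stack: [9]
STORE_FAST x → x=9. Stack: []
LOAD_FAST_LOAD_FAST x,v → push 9,0. Stack: [9, 0]
BINARY_OP + → 9 + 0 = 9. Stack: [9]
RETURN_VALUE → return 9.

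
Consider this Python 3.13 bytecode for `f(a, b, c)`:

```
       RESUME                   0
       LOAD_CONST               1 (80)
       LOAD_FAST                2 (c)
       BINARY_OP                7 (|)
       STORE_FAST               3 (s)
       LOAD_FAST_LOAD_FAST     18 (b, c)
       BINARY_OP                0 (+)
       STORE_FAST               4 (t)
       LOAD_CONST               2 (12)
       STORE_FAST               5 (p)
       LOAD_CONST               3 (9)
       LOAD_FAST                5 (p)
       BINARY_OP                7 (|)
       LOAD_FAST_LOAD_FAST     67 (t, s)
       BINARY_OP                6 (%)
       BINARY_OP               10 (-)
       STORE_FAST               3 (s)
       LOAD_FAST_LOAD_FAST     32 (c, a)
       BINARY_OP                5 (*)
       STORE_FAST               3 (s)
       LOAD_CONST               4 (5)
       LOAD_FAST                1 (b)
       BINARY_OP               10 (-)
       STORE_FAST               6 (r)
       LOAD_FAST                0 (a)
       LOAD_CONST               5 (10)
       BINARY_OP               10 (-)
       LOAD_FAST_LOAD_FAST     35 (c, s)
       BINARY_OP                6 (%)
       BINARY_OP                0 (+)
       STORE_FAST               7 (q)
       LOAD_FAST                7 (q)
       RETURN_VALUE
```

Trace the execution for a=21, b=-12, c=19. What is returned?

LOAD_CONST → push 80. Stack: [80]
LOAD_FAST c → push 19. Stack: [80, 19]
BINARY_OP | → 80 | 19 = 83. Stack: [83]
STORE_FAST s → s=83. Stack: []
LOAD_FAST_LOAD_FAST b,c → push -12,19. Stack: [-12, 19]
BINARY_OP + → -12 + 19 = 7. Stack: [7]
STORE_FAST t → t=7. Stack: []
LOAD_CONST → push 12. Stack: [12]
STORE_FAST p → p=12. Stack: []
LOAD_CONST → push 9. Stack: [9]
LOAD_FAST p → push 12. Stack: [9, 12]
BINARY_OP | → 9 | 12 = 13. Stack: [13]
LOAD_FAST_LOAD_FAST t,s → push 7,83. Stack: [13, 7, 83]
BINARY_OP % → 7 % 83 = 7. Stack: [13, 7]
BINARY_OP - → 13 - 7 = 6. Stack: [6]
STORE_FAST s → s=6. Stack: []
LOAD_FAST_LOAD_FAST c,a → push 19,21. Stack: [19, 21]
BINARY_OP * → 19 * 21 = 399. Stack: [399]
STORE_FAST s → s=399. Stack: []
LOAD_CONST → push 5. Stack: [5]
LOAD_FAST b → push -12. Stack: [5, -12]
BINARY_OP - → 5 - -12 = 17. Stack: [17]
STORE_FAST r → r=17. Stack: []
LOAD_FAST a → push 21. Stack: [21]
LOAD_CONST → push 10. Stack: [21, 10]
BINARY_OP - → 21 - 10 = 11. Stack: [11]
LOAD_FAST_LOAD_FAST c,s → push 19,399. Stack: [11, 19, 399]
BINARY_OP % → 19 % 399 = 19. Stack: [11, 19]
BINARY_OP + → 11 + 19 = 30. Stack: [30]
STORE_FAST q → q=30. Stack: []
LOAD_FAST q → push 30. Stack: [30]
RETURN_VALUE → return 30.

30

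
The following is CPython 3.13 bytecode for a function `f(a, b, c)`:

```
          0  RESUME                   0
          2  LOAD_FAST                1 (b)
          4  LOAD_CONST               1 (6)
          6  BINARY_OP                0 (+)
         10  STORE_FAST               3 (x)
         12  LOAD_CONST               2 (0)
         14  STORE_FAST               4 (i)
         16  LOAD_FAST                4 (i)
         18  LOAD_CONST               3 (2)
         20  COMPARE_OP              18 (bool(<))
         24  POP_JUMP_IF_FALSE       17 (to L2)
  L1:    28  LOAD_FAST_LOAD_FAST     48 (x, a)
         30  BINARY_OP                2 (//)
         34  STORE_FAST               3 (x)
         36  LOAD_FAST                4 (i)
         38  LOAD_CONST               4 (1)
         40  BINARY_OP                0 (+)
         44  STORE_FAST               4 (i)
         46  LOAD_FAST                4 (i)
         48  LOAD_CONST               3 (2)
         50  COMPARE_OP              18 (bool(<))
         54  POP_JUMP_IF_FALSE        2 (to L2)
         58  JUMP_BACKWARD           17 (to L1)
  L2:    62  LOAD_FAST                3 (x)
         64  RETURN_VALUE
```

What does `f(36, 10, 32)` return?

LOAD_FAST b → push 10. Stack: [10]
LOAD_CONST → push 6. Stack: [10, 6]
BINARY_OP + → 10 + 6 = 16. Stack: [16]
STORE_FAST x → x=16. Stack: []
LOAD_CONST → push 0. Stack: [0]
STORE_FAST i → i=0. Stack: []
LOAD_FAST i → push 0. Stack: [0]
LOAD_CONST → push 2. Stack: [0, 2]
COMPARE_OP bool(<) → 0 vs 2 = True. Stack: [True]
POP_JUMP_IF_FALSE → pop True; no jump. Stack: []
LOAD_FAST_LOAD_FAST x,a → push 16,36. Stack: [16, 36]
BINARY_OP // → 16 // 36 = 0. Stack: [0]
STORE_FAST x → x=0. Stack: []
LOAD_FAST i → push 0. Stack: [0]
LOAD_CONST → push 1. Stack: [0, 1]
BINARY_OP + → 0 + 1 = 1. Stack: [1]
STORE_FAST i → i=1. Stack: []
LOAD_FAST i → push 1. Stack: [1]
LOAD_CONST → push 2. Stack: [1, 2]
COMPARE_OP bool(<) → 1 vs 2 = True. Stack: [True]
POP_JUMP_IF_FALSE → pop True; no jump. Stack: []
LOAD_FAST_LOAD_FAST x,a → push 0,36. Stack: [0, 36]
BINARY_OP // → 0 // 36 = 0. Stack: [0]
STORE_FAST x → x=0. Stack: []
LOAD_FAST i → push 1. Stack: [1]
LOAD_CONST → push 1. Stack: [1, 1]
BINARY_OP + → 1 + 1 = 2. Stack: [2]
STORE_FAST i → i=2. Stack: []
LOAD_FAST i → push 2. Stack: [2]
LOAD_CONST → push 2. Stack: [2, 2]
COMPARE_OP bool(<) → 2 vs 2 = False. Stack: [False]
POP_JUMP_IF_FALSE → pop False; jump. Stack: []
LOAD_FAST x → push 0. Stack: [0]
RETURN_VALUE → return 0.

0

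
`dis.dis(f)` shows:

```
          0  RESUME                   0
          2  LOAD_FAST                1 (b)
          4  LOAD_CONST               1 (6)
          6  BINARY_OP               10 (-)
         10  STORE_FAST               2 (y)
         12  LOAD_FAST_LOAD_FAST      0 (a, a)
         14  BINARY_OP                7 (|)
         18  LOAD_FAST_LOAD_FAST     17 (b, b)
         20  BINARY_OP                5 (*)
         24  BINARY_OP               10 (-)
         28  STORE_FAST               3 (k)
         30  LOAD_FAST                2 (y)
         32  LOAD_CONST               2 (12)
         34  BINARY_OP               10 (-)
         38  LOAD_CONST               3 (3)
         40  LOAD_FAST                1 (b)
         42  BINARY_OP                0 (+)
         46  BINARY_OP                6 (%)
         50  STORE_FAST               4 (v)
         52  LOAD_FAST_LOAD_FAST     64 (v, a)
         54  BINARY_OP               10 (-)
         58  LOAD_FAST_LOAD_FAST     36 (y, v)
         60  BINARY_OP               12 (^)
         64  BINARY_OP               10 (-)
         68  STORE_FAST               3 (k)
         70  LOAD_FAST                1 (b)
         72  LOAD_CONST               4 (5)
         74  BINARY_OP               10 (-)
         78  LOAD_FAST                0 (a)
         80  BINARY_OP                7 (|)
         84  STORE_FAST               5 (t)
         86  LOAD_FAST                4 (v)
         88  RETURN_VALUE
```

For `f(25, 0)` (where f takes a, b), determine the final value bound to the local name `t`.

LOAD_FAST b → push 0. Stack: [0]
LOAD_CONST → push 6. Stack: [0, 6]
BINARY_OP - → 0 - 6 = -6. Stack: [-6]
STORE_FAST y → y=-6. Stack: []
LOAD_FAST_LOAD_FAST a,a → push 25,25. Stack: [25, 25]
BINARY_OP | → 25 | 25 = 25. Stack: [25]
LOAD_FAST_LOAD_FAST b,b → push 0,0. Stack: [25, 0, 0]
BINARY_OP * → 0 * 0 = 0. Stack: [25, 0]
BINARY_OP - → 25 - 0 = 25. Stack: [25]
STORE_FAST k → k=25. Stack: []
LOAD_FAST y → push -6. Stack: [-6]
LOAD_CONST → push 12. Stack: [-6, 12]
BINARY_OP - → -6 - 12 = -18. Stack: [-18]
LOAD_CONST → push 3. Stack: [-18, 3]
LOAD_FAST b → push 0. Stack: [-18, 3, 0]
BINARY_OP + → 3 + 0 = 3. Stack: [-18, 3]
BINARY_OP % → -18 % 3 = 0. Stack: [0]
STORE_FAST v → v=0. Stack: []
LOAD_FAST_LOAD_FAST v,a → push 0,25. Stack: [0, 25]
BINARY_OP - → 0 - 25 = -25. Stack: [-25]
LOAD_FAST_LOAD_FAST y,v → push -6,0. Stack: [-25, -6, 0]
BINARY_OP ^ → -6 ^ 0 = -6. Stack: [-25, -6]
BINARY_OP - → -25 - -6 = -19. Stack: [-19]
STORE_FAST k → k=-19. Stack: []
LOAD_FAST b → push 0. Stack: [0]
LOAD_CONST → push 5. Stack: [0, 5]
BINARY_OP - → 0 - 5 = -5. Stack: [-5]
LOAD_FAST a → push 25. Stack: [-5, 25]
BINARY_OP | → -5 | 25 = -5. Stack: [-5]
STORE_FAST t → t=-5. Stack: []
LOAD_FAST v → push 0. Stack: [0]
RETURN_VALUE → return 0.

-5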